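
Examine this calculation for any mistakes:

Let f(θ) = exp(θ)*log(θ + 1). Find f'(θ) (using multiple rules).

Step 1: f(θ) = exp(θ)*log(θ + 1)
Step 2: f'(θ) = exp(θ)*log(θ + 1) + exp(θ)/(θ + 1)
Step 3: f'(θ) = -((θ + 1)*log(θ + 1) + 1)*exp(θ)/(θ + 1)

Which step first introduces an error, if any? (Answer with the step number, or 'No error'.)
Step 3

Step 3 is incorrect due to a sign flip.
The step shows: -((θ + 1)*log(θ + 1) + 1)*exp(θ)/(θ + 1)
The correct value should be: ((θ + 1)*log(θ + 1) + 1)*exp(θ)/(θ + 1)

Explanation: The sign of the whole expression was flipped: the term ((θ + 1)*log(θ + 1) + 1)*exp(θ)/(θ + 1) was incorrectly written as -((θ + 1)*log(θ + 1) + 1)*exp(θ)/(θ + 1)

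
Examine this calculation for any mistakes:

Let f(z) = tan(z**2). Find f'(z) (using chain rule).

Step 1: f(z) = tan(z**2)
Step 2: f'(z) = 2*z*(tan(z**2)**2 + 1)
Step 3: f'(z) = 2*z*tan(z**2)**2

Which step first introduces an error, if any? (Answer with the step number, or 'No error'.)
Step 3

Step 3 is incorrect due to a dropped term.
The step shows: 2*z*tan(z**2)**2
The correct value should be: 2*z*tan(z**2)**2 + 2*z

Explanation: A term was dropped: the term 2*z was incorrectly omitted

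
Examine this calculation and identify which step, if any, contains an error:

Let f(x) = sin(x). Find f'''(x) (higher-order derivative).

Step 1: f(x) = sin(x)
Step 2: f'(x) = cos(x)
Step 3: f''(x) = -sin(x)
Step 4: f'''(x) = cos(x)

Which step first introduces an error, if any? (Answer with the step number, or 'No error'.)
Step 4

Step 4 is incorrect due to a sign flip.
The step shows: cos(x)
The correct value should be: -cos(x)

Explanation: The sign of the whole expression was flipped: the term -cos(x) was incorrectly written as cos(x)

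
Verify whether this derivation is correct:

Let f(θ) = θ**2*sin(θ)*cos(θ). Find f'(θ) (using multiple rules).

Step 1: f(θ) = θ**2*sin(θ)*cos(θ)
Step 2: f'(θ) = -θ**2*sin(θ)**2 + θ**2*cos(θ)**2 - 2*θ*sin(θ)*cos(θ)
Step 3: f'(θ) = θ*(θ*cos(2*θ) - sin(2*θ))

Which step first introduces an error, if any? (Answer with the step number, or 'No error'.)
Step 2

Step 2 is incorrect due to a sign flip.
The step shows: -θ**2*sin(θ)**2 + θ**2*cos(θ)**2 - 2*θ*sin(θ)*cos(θ)
The correct value should be: -θ**2*sin(θ)**2 + θ**2*cos(θ)**2 + 2*θ*sin(θ)*cos(θ)

Explanation: The sign of one term was flipped: the term 2*θ*sin(θ)*cos(θ) was incorrectly written as -2*θ*sin(θ)*cos(θ)
The later steps are derived from this incorrect expression, so the error originates in Step 2.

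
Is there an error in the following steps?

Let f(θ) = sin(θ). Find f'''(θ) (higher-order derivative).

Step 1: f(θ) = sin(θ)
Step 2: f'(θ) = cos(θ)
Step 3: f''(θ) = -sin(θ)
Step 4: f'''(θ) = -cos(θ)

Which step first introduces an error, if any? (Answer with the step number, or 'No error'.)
No error

All steps in this derivation are correct.
The final answer f'''(θ) = -cos(θ) is valid.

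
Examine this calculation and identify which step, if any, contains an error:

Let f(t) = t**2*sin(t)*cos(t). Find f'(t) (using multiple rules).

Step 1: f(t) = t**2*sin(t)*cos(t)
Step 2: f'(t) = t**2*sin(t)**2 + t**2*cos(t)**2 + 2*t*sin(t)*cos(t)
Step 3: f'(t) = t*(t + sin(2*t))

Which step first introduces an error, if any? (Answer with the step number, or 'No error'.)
Step 2

Step 2 is incorrect due to a sign flip.
The step shows: t**2*sin(t)**2 + t**2*cos(t)**2 + 2*t*sin(t)*cos(t)
The correct value should be: -t**2*sin(t)**2 + t**2*cos(t)**2 + 2*t*sin(t)*cos(t)

Explanation: The sign of one term was flipped: the term -t**2*sin(t)**2 was incorrectly written as t**2*sin(t)**2
The later steps are derived from this incorrect expression, so the error originates in Step 2.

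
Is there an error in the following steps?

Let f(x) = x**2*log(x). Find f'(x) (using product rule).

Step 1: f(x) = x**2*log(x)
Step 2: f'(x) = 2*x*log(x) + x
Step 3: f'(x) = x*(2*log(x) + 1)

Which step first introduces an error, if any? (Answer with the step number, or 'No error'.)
No error

All steps in this derivation are correct.
The final answer f'(x) = x*(2*log(x) + 1) is valid.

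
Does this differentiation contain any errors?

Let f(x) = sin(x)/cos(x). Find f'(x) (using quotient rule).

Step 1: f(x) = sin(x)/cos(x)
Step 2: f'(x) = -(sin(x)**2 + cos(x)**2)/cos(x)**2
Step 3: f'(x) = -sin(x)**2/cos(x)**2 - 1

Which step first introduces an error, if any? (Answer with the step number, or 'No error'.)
Step 2

Step 2 is incorrect due to a sign flip.
The step shows: -(sin(x)**2 + cos(x)**2)/cos(x)**2
The correct value should be: (sin(x)**2 + cos(x)**2)/cos(x)**2

Explanation: The sign of the whole expression was flipped: the term (sin(x)**2 + cos(x)**2)/cos(x)**2 was incorrectly written as -(sin(x)**2 + cos(x)**2)/cos(x)**2
The later steps are derived from this incorrect expression, so the error originates in Step 2.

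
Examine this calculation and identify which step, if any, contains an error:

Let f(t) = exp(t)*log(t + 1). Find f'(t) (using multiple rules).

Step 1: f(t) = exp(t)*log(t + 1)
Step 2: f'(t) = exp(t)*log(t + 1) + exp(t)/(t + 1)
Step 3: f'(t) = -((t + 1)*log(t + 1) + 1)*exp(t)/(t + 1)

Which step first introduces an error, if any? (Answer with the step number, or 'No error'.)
Step 3

Step 3 is incorrect due to a sign flip.
The step shows: -((t + 1)*log(t + 1) + 1)*exp(t)/(t + 1)
The correct value should be: ((t + 1)*log(t + 1) + 1)*exp(t)/(t + 1)

Explanation: The sign of the whole expression was flipped: the term ((t + 1)*log(t + 1) + 1)*exp(t)/(t + 1) was incorrectly written as -((t + 1)*log(t + 1) + 1)*exp(t)/(t + 1)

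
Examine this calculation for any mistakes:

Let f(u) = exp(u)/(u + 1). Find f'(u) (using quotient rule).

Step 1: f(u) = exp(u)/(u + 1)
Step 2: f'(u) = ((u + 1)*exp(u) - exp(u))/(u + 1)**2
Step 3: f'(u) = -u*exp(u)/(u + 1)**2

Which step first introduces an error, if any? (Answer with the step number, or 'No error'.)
Step 3

Step 3 is incorrect due to a sign flip.
The step shows: -u*exp(u)/(u + 1)**2
The correct value should be: u*exp(u)/(u + 1)**2

Explanation: The sign of the whole expression was flipped: the term u*exp(u)/(u + 1)**2 was incorrectly written as -u*exp(u)/(u + 1)**2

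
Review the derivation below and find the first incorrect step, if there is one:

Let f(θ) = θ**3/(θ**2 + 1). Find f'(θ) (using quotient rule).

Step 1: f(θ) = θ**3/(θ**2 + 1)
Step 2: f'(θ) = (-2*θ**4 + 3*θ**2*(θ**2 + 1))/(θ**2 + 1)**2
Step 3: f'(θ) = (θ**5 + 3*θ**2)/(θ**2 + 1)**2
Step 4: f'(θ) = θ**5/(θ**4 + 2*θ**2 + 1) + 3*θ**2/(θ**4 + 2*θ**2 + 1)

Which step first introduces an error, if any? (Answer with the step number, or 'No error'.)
Step 3

Step 3 is incorrect due to a wrong exponent.
The step shows: (θ**5 + 3*θ**2)/(θ**2 + 1)**2
The correct value should be: (θ**4 + 3*θ**2)/(θ**2 + 1)**2

Explanation: The exponent 4 on θ was incorrectly written as 5: the term (θ**4 + 3*θ**2)/(θ**2 + 1)**2 was incorrectly written as (θ**5 + 3*θ**2)/(θ**2 + 1)**2
The later steps are derived from this incorrect expression, so the error originates in Step 3.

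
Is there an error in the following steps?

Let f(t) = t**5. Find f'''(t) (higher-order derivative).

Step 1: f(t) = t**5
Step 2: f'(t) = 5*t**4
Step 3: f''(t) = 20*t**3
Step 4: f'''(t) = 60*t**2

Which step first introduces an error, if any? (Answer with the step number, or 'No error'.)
No error

All steps in this derivation are correct.
The final answer f'''(t) = 60*t**2 is valid.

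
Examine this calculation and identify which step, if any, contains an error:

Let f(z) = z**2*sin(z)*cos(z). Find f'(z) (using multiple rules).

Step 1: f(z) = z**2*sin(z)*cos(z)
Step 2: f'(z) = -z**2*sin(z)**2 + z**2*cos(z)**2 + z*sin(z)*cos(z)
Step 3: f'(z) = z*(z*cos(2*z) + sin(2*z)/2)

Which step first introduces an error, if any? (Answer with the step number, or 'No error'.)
Step 2

Step 2 is incorrect due to a wrong coefficient.
The step shows: -z**2*sin(z)**2 + z**2*cos(z)**2 + z*sin(z)*cos(z)
The correct value should be: -z**2*sin(z)**2 + z**2*cos(z)**2 + 2*z*sin(z)*cos(z)

Explanation: The coefficient 2 was incorrectly written as 1: the term 2*z*sin(z)*cos(z) was incorrectly written as z*sin(z)*cos(z)
The later steps are derived from this incorrect expression, so the error originates in Step 2.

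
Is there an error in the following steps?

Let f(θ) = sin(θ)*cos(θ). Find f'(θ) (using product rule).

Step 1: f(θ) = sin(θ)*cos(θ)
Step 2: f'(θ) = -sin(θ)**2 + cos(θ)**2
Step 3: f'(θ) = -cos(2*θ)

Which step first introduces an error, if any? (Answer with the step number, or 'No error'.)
Step 3

Step 3 is incorrect due to a sign flip.
The step shows: -cos(2*θ)
The correct value should be: cos(2*θ)

Explanation: The sign of the whole expression was flipped: the term cos(2*θ) was incorrectly written as -cos(2*θ)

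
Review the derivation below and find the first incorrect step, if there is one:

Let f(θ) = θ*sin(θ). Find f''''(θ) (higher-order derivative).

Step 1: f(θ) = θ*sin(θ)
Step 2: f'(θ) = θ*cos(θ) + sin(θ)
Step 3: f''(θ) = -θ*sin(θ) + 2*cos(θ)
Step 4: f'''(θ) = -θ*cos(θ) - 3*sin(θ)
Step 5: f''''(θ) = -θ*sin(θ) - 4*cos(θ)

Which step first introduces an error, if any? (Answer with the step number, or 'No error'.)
Step 5

Step 5 is incorrect due to a sign flip.
The step shows: -θ*sin(θ) - 4*cos(θ)
The correct value should be: θ*sin(θ) - 4*cos(θ)

Explanation: The sign of one term was flipped: the term θ*sin(θ) was incorrectly written as -θ*sin(θ)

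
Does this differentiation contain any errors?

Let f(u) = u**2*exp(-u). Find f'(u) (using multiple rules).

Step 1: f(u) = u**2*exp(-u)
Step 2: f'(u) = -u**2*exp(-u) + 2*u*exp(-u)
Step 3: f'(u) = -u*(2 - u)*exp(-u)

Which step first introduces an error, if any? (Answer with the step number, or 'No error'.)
Step 3

Step 3 is incorrect due to a sign flip.
The step shows: -u*(2 - u)*exp(-u)
The correct value should be: u*(2 - u)*exp(-u)

Explanation: The sign of the whole expression was flipped: the term u*(2 - u)*exp(-u) was incorrectly written as -u*(2 - u)*exp(-u)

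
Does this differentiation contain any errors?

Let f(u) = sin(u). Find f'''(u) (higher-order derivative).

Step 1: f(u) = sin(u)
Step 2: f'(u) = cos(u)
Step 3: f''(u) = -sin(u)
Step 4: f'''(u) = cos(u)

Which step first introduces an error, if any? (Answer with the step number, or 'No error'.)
Step 4

Step 4 is incorrect due to a sign flip.
The step shows: cos(u)
The correct value should be: -cos(u)

Explanation: The sign of the whole expression was flipped: the term -cos(u) was incorrectly written as cos(u)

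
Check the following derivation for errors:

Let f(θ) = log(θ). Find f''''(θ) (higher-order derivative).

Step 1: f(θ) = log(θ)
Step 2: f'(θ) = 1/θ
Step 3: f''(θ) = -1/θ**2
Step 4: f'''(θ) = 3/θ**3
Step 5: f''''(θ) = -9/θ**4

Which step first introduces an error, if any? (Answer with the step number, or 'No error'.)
Step 4

Step 4 is incorrect due to a wrong coefficient.
The step shows: 3/θ**3
The correct value should be: 2/θ**3

Explanation: The coefficient 2 was incorrectly written as 3: the term 2/θ**3 was incorrectly written as 3/θ**3
The later steps are derived from this incorrect expression, so the error originates in Step 4.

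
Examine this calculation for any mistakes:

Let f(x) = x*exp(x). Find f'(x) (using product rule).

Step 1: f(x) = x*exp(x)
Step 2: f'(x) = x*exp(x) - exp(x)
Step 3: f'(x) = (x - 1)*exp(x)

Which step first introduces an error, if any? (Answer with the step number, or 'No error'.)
Step 2

Step 2 is incorrect due to a sign flip.
The step shows: x*exp(x) - exp(x)
The correct value should be: x*exp(x) + exp(x)

Explanation: The sign of one term was flipped: the term exp(x) was incorrectly written as -exp(x)
The later steps are derived from this incorrect expression, so the error originates in Step 2.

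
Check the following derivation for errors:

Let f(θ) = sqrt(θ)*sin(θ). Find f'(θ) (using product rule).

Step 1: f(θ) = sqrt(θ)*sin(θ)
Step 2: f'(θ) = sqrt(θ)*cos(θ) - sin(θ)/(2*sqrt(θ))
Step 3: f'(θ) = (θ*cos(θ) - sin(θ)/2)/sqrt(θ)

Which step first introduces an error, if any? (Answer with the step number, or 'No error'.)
Step 2

Step 2 is incorrect due to a sign flip.
The step shows: sqrt(θ)*cos(θ) - sin(θ)/(2*sqrt(θ))
The correct value should be: sqrt(θ)*cos(θ) + sin(θ)/(2*sqrt(θ))

Explanation: The sign of one term was flipped: the term sin(θ)/(2*sqrt(θ)) was incorrectly written as -sin(θ)/(2*sqrt(θ))
The later steps are derived from this incorrect expression, so the error originates in Step 2.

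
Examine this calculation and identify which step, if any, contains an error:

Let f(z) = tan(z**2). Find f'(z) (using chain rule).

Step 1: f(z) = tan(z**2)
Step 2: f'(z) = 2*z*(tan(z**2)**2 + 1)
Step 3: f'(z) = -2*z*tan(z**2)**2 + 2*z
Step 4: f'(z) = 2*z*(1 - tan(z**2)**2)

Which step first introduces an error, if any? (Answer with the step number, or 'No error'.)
Step 3

Step 3 is incorrect due to a sign flip.
The step shows: -2*z*tan(z**2)**2 + 2*z
The correct value should be: 2*z*tan(z**2)**2 + 2*z

Explanation: The sign of one term was flipped: the term 2*z*tan(z**2)**2 was incorrectly written as -2*z*tan(z**2)**2
The later steps are derived from this incorrect expression, so the error originates in Step 3.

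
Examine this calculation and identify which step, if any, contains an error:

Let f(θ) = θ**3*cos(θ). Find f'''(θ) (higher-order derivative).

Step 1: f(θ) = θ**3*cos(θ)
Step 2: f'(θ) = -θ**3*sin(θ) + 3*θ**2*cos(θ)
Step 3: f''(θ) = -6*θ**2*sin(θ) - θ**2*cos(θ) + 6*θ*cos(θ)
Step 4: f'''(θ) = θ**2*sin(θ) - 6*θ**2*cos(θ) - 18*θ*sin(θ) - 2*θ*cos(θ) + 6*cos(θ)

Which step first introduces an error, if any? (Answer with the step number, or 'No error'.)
Step 3

Step 3 is incorrect due to a wrong exponent.
The step shows: -6*θ**2*sin(θ) - θ**2*cos(θ) + 6*θ*cos(θ)
The correct value should be: -θ**3*cos(θ) - 6*θ**2*sin(θ) + 6*θ*cos(θ)

Explanation: The exponent 3 on θ was incorrectly written as 2: the term -θ**3*cos(θ) was incorrectly written as -θ**2*cos(θ)
The later steps are derived from this incorrect expression, so the error originates in Step 3.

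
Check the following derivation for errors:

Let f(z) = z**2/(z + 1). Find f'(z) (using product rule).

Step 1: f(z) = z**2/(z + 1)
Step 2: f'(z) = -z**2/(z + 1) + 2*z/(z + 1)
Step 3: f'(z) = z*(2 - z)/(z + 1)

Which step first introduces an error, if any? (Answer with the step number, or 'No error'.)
Step 2

Step 2 is incorrect due to a wrong exponent.
The step shows: -z**2/(z + 1) + 2*z/(z + 1)
The correct value should be: -z**2/(z + 1)**2 + 2*z/(z + 1)

Explanation: The exponent -2 on z + 1 was incorrectly written as -1: the term -z**2/(z + 1)**2 was incorrectly written as -z**2/(z + 1)
The later steps are derived from this incorrect expression, so the error originates in Step 2.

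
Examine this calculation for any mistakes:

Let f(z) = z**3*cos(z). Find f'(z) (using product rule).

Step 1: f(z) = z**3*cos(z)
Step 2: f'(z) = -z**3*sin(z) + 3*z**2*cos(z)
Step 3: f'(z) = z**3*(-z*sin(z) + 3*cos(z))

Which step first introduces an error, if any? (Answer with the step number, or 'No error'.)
Step 3

Step 3 is incorrect due to a wrong exponent.
The step shows: z**3*(-z*sin(z) + 3*cos(z))
The correct value should be: z**2*(-z*sin(z) + 3*cos(z))

Explanation: The exponent 2 on z was incorrectly written as 3: the term z**2*(-z*sin(z) + 3*cos(z)) was incorrectly written as z**3*(-z*sin(z) + 3*cos(z))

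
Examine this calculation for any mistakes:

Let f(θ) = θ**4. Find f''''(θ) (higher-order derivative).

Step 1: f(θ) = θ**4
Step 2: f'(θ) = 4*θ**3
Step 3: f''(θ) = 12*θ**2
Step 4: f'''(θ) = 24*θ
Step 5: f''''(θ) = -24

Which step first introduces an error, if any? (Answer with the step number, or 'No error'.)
Step 5

Step 5 is incorrect due to a sign flip.
The step shows: -24
The correct value should be: 24

Explanation: The sign of the whole expression was flipped: the term 24 was incorrectly written as -24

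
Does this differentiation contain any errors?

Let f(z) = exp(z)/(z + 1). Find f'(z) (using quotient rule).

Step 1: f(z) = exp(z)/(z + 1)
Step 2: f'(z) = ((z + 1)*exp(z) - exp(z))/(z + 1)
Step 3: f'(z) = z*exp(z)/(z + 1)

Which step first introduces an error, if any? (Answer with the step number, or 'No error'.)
Step 2

Step 2 is incorrect due to a wrong exponent.
The step shows: ((z + 1)*exp(z) - exp(z))/(z + 1)
The correct value should be: ((z + 1)*exp(z) - exp(z))/(z + 1)**2

Explanation: The exponent -2 on z + 1 was incorrectly written as -1: the term ((z + 1)*exp(z) - exp(z))/(z + 1)**2 was incorrectly written as ((z + 1)*exp(z) - exp(z))/(z + 1)
The later steps are derived from this incorrect expression, so the error originates in Step 2.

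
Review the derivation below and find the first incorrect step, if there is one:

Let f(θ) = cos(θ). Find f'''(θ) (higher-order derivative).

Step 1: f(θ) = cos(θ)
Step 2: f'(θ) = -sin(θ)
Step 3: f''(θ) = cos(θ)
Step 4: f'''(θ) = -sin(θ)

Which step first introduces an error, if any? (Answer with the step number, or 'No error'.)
Step 3

Step 3 is incorrect due to a sign flip.
The step shows: cos(θ)
The correct value should be: -cos(θ)

Explanation: The sign of the whole expression was flipped: the term -cos(θ) was incorrectly written as cos(θ)
The later steps are derived from this incorrect expression, so the error originates in Step 3.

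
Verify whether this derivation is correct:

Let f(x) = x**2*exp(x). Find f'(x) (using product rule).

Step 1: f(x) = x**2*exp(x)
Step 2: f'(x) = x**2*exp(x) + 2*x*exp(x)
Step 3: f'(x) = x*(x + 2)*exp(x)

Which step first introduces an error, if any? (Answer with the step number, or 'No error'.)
No error

All steps in this derivation are correct.
The final answer f'(x) = x*(x + 2)*exp(x) is valid.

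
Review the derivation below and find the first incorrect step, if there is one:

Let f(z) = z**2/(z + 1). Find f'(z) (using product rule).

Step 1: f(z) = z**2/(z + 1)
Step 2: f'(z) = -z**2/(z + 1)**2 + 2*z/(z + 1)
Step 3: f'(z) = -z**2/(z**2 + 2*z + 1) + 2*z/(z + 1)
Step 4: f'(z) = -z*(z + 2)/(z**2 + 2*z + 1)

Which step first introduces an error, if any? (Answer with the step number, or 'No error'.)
Step 4

Step 4 is incorrect due to a sign flip.
The step shows: -z*(z + 2)/(z**2 + 2*z + 1)
The correct value should be: z*(z + 2)/(z**2 + 2*z + 1)

Explanation: The sign of the whole expression was flipped: the term z*(z + 2)/(z**2 + 2*z + 1) was incorrectly written as -z*(z + 2)/(z**2 + 2*z + 1)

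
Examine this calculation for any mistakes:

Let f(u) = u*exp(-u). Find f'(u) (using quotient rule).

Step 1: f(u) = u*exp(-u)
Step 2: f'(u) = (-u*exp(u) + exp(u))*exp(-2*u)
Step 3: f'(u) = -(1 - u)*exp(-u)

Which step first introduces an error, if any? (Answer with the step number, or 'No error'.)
Step 3

Step 3 is incorrect due to a sign flip.
The step shows: -(1 - u)*exp(-u)
The correct value should be: (1 - u)*exp(-u)

Explanation: The sign of the whole expression was flipped: the term (1 - u)*exp(-u) was incorrectly written as -(1 - u)*exp(-u)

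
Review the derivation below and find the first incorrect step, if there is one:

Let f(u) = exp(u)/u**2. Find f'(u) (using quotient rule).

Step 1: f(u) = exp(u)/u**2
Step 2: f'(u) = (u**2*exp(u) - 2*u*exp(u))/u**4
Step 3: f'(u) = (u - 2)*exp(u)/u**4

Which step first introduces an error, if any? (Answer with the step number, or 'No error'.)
Step 3

Step 3 is incorrect due to a wrong exponent.
The step shows: (u - 2)*exp(u)/u**4
The correct value should be: (u - 2)*exp(u)/u**3

Explanation: The exponent -3 on u was incorrectly written as -4: the term (u - 2)*exp(u)/u**3 was incorrectly written as (u - 2)*exp(u)/u**4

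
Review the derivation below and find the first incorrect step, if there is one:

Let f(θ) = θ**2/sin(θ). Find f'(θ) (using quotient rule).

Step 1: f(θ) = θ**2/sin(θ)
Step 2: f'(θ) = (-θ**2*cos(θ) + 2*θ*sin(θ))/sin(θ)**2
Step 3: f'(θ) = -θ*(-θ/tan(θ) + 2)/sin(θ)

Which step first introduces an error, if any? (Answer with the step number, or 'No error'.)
Step 3

Step 3 is incorrect due to a sign flip.
The step shows: -θ*(-θ/tan(θ) + 2)/sin(θ)
The correct value should be: θ*(-θ/tan(θ) + 2)/sin(θ)

Explanation: The sign of the whole expression was flipped: the term θ*(-θ/tan(θ) + 2)/sin(θ) was incorrectly written as -θ*(-θ/tan(θ) + 2)/sin(θ)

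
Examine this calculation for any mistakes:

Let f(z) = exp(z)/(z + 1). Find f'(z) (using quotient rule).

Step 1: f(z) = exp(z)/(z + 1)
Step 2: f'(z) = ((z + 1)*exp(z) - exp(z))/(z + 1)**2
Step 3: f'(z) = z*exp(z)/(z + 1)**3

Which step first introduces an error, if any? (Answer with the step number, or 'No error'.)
Step 3

Step 3 is incorrect due to a wrong exponent.
The step shows: z*exp(z)/(z + 1)**3
The correct value should be: z*exp(z)/(z + 1)**2

Explanation: The exponent -2 on z + 1 was incorrectly written as -3: the term z*exp(z)/(z + 1)**2 was incorrectly written as z*exp(z)/(z + 1)**3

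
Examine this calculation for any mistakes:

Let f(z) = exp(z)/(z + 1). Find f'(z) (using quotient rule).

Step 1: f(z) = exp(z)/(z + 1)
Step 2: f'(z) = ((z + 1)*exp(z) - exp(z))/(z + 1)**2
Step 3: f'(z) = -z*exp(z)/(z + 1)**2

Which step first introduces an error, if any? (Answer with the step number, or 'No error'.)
Step 3

Step 3 is incorrect due to a sign flip.
The step shows: -z*exp(z)/(z + 1)**2
The correct value should be: z*exp(z)/(z + 1)**2

Explanation: The sign of the whole expression was flipped: the term z*exp(z)/(z + 1)**2 was incorrectly written as -z*exp(z)/(z + 1)**2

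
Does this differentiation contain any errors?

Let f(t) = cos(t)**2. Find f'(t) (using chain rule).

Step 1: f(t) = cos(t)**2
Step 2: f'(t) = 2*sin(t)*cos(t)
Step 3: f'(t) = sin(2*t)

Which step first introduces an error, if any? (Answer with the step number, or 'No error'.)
Step 2

Step 2 is incorrect due to a sign flip.
The step shows: 2*sin(t)*cos(t)
The correct value should be: -2*sin(t)*cos(t)

Explanation: The sign of the whole expression was flipped: the term -2*sin(t)*cos(t) was incorrectly written as 2*sin(t)*cos(t)
The later steps are derived from this incorrect expression, so the error originates in Step 2.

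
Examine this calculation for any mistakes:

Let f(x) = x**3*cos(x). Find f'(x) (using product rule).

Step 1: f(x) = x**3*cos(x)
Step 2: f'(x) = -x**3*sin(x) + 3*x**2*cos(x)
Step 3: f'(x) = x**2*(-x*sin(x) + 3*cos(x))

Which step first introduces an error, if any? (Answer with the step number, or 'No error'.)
No error

All steps in this derivation are correct.
The final answer f'(x) = x**2*(-x*sin(x) + 3*cos(x)) is valid.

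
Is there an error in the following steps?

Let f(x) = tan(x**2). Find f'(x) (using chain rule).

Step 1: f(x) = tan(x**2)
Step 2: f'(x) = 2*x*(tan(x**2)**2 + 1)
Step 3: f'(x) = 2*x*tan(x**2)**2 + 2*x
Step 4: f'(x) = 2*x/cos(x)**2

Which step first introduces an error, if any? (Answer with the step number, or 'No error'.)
Step 4

Step 4 is incorrect due to a wrong exponent.
The step shows: 2*x/cos(x)**2
The correct value should be: 2*x/cos(x**2)**2

Explanation: The exponent 2 on x was incorrectly written as 1: the term 2*x/cos(x**2)**2 was incorrectly written as 2*x/cos(x)**2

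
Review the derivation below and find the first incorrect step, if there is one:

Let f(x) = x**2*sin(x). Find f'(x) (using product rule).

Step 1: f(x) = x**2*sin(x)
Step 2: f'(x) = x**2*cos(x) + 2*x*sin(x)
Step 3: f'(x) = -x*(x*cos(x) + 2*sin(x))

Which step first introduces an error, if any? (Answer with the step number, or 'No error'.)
Step 3

Step 3 is incorrect due to a sign flip.
The step shows: -x*(x*cos(x) + 2*sin(x))
The correct value should be: x*(x*cos(x) + 2*sin(x))

Explanation: The sign of the whole expression was flipped: the term x*(x*cos(x) + 2*sin(x)) was incorrectly written as -x*(x*cos(x) + 2*sin(x))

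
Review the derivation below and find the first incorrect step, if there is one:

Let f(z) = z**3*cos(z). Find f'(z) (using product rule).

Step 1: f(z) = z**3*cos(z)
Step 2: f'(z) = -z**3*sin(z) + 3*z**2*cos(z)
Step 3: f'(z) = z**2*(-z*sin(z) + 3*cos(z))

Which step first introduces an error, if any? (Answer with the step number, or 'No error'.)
No error

All steps in this derivation are correct.
The final answer f'(z) = z**2*(-z*sin(z) + 3*cos(z)) is valid.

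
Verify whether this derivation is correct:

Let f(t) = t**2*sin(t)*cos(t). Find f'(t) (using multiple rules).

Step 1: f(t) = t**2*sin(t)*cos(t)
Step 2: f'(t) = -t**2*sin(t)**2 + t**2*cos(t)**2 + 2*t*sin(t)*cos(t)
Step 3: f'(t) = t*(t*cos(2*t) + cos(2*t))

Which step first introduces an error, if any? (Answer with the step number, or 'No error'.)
Step 3

Step 3 is incorrect due to a wrong trig function.
The step shows: t*(t*cos(2*t) + cos(2*t))
The correct value should be: t*(t*cos(2*t) + sin(2*t))

Explanation: sin(2*t) was incorrectly written as cos(2*t): the term t*(t*cos(2*t) + sin(2*t)) was incorrectly written as t*(t*cos(2*t) + cos(2*t))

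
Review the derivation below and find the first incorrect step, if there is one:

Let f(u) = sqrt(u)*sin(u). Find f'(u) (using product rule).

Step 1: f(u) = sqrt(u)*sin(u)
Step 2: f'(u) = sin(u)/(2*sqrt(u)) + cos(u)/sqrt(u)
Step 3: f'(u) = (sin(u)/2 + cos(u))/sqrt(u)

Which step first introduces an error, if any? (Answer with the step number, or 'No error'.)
Step 2

Step 2 is incorrect due to a wrong exponent.
The step shows: sin(u)/(2*sqrt(u)) + cos(u)/sqrt(u)
The correct value should be: sqrt(u)*cos(u) + sin(u)/(2*sqrt(u))

Explanation: The exponent 1/2 on u was incorrectly written as -1/2: the term sqrt(u)*cos(u) was incorrectly written as cos(u)/sqrt(u)
The later steps are derived from this incorrect expression, so the error originates in Step 2.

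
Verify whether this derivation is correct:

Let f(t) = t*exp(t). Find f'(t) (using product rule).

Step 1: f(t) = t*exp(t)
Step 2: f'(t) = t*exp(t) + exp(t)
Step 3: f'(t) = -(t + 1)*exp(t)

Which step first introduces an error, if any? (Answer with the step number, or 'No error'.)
Step 3

Step 3 is incorrect due to a sign flip.
The step shows: -(t + 1)*exp(t)
The correct value should be: (t + 1)*exp(t)

Explanation: The sign of the whole expression was flipped: the term (t + 1)*exp(t) was incorrectly written as -(t + 1)*exp(t)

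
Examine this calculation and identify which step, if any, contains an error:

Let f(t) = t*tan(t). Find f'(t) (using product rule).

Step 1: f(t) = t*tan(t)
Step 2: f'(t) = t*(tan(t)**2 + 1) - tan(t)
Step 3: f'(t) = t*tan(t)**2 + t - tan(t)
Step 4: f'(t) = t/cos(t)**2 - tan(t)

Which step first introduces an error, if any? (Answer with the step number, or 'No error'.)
Step 2

Step 2 is incorrect due to a sign flip.
The step shows: t*(tan(t)**2 + 1) - tan(t)
The correct value should be: t*(tan(t)**2 + 1) + tan(t)

Explanation: The sign of one term was flipped: the term tan(t) was incorrectly written as -tan(t)
The later steps are derived from this incorrect expression, so the error originates in Step 2.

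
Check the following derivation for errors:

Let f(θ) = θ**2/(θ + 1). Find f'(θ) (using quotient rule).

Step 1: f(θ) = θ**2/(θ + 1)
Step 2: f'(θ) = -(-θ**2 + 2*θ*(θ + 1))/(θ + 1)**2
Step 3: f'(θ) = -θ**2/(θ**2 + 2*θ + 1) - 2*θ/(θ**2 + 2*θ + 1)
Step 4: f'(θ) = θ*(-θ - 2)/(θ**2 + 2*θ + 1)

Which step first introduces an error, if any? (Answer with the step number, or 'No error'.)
Step 2

Step 2 is incorrect due to a sign flip.
The step shows: -(-θ**2 + 2*θ*(θ + 1))/(θ + 1)**2
The correct value should be: (-θ**2 + 2*θ*(θ + 1))/(θ + 1)**2

Explanation: The sign of the whole expression was flipped: the term (-θ**2 + 2*θ*(θ + 1))/(θ + 1)**2 was incorrectly written as -(-θ**2 + 2*θ*(θ + 1))/(θ + 1)**2
The later steps are derived from this incorrect expression, so the error originates in Step 2.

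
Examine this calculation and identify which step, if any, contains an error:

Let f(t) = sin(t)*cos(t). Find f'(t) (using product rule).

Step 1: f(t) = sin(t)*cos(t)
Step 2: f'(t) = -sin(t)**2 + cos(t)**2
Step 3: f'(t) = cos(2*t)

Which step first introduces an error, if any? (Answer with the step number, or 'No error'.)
No error

All steps in this derivation are correct.
The final answer f'(t) = cos(2*t) is valid.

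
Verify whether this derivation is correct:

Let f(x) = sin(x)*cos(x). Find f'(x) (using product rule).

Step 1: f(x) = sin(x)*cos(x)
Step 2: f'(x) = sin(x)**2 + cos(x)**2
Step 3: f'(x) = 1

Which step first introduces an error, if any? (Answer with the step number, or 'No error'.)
Step 2

Step 2 is incorrect due to a sign flip.
The step shows: sin(x)**2 + cos(x)**2
The correct value should be: -sin(x)**2 + cos(x)**2

Explanation: The sign of one term was flipped: the term -sin(x)**2 was incorrectly written as sin(x)**2
The later steps are derived from this incorrect expression, so the error originates in Step 2.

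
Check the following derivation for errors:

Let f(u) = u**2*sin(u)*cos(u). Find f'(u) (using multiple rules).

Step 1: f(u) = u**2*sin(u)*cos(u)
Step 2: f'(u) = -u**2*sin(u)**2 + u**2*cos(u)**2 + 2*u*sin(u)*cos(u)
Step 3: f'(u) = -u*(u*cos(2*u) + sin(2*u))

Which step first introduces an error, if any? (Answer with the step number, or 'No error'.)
Step 3

Step 3 is incorrect due to a sign flip.
The step shows: -u*(u*cos(2*u) + sin(2*u))
The correct value should be: u*(u*cos(2*u) + sin(2*u))

Explanation: The sign of the whole expression was flipped: the term u*(u*cos(2*u) + sin(2*u)) was incorrectly written as -u*(u*cos(2*u) + sin(2*u))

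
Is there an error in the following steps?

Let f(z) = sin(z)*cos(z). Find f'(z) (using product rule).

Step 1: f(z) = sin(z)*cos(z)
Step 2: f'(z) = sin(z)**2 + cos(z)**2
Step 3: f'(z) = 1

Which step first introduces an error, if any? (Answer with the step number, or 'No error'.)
Step 2

Step 2 is incorrect due to a sign flip.
The step shows: sin(z)**2 + cos(z)**2
The correct value should be: -sin(z)**2 + cos(z)**2

Explanation: The sign of one term was flipped: the term -sin(z)**2 was incorrectly written as sin(z)**2
The later steps are derived from this incorrect expression, so the error originates in Step 2.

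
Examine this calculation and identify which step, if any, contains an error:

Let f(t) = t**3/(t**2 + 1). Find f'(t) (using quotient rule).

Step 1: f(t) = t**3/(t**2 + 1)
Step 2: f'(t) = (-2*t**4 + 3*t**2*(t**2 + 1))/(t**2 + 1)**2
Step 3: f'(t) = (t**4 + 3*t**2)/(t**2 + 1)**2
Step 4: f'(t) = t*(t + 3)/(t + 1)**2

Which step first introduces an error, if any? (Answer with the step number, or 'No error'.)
Step 4

Step 4 is incorrect due to a wrong exponent.
The step shows: t*(t + 3)/(t + 1)**2
The correct value should be: t**2*(t**2 + 3)/(t**2 + 1)**2

Explanation: The exponent 2 on t was incorrectly written as 1: the term t**2*(t**2 + 3)/(t**2 + 1)**2 was incorrectly written as t*(t + 3)/(t + 1)**2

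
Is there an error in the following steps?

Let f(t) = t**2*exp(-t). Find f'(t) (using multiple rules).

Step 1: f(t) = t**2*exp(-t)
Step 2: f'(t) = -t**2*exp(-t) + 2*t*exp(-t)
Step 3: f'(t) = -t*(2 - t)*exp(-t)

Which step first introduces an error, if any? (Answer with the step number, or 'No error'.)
Step 3

Step 3 is incorrect due to a sign flip.
The step shows: -t*(2 - t)*exp(-t)
The correct value should be: t*(2 - t)*exp(-t)

Explanation: The sign of the whole expression was flipped: the term t*(2 - t)*exp(-t) was incorrectly written as -t*(2 - t)*exp(-t)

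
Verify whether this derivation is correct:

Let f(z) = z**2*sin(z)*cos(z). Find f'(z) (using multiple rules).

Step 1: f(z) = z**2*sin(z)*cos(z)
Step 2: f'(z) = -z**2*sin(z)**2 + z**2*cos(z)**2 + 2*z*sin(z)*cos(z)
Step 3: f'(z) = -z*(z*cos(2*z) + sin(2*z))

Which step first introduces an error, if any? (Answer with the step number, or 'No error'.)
Step 3

Step 3 is incorrect due to a sign flip.
The step shows: -z*(z*cos(2*z) + sin(2*z))
The correct value should be: z*(z*cos(2*z) + sin(2*z))

Explanation: The sign of the whole expression was flipped: the term z*(z*cos(2*z) + sin(2*z)) was incorrectly written as -z*(z*cos(2*z) + sin(2*z))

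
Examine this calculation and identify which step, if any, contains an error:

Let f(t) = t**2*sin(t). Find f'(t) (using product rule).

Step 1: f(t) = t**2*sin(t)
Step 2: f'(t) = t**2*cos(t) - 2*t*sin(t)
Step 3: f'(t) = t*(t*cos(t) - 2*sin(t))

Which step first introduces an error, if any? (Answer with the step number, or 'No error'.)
Step 2

Step 2 is incorrect due to a sign flip.
The step shows: t**2*cos(t) - 2*t*sin(t)
The correct value should be: t**2*cos(t) + 2*t*sin(t)

Explanation: The sign of one term was flipped: the term 2*t*sin(t) was incorrectly written as -2*t*sin(t)
The later steps are derived from this incorrect expression, so the error originates in Step 2.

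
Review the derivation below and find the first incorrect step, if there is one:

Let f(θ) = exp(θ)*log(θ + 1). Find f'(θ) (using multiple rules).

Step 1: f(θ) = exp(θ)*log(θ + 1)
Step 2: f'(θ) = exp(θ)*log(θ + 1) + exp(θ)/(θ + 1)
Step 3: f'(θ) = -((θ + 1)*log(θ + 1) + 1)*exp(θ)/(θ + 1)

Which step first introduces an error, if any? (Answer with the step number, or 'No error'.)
Step 3

Step 3 is incorrect due to a sign flip.
The step shows: -((θ + 1)*log(θ + 1) + 1)*exp(θ)/(θ + 1)
The correct value should be: ((θ + 1)*log(θ + 1) + 1)*exp(θ)/(θ + 1)

Explanation: The sign of the whole expression was flipped: the term ((θ + 1)*log(θ + 1) + 1)*exp(θ)/(θ + 1) was incorrectly written as -((θ + 1)*log(θ + 1) + 1)*exp(θ)/(θ + 1)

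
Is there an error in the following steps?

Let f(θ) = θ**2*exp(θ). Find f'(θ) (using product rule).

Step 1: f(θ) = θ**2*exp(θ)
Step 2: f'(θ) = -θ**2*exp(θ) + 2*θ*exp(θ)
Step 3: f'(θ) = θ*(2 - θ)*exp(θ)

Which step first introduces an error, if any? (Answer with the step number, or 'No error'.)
Step 2

Step 2 is incorrect due to a sign flip.
The step shows: -θ**2*exp(θ) + 2*θ*exp(θ)
The correct value should be: θ**2*exp(θ) + 2*θ*exp(θ)

Explanation: The sign of one term was flipped: the term θ**2*exp(θ) was incorrectly written as -θ**2*exp(θ)
The later steps are derived from this incorrect expression, so the error originates in Step 2.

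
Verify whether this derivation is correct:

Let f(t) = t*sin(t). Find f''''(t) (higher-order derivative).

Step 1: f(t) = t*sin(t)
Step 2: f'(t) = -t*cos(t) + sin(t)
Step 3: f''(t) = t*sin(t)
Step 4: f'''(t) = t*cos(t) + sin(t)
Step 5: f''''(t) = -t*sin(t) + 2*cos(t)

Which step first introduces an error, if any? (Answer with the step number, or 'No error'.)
Step 2

Step 2 is incorrect due to a sign flip.
The step shows: -t*cos(t) + sin(t)
The correct value should be: t*cos(t) + sin(t)

Explanation: The sign of one term was flipped: the term t*cos(t) was incorrectly written as -t*cos(t)
The later steps are derived from this incorrect expression, so the error originates in Step 2.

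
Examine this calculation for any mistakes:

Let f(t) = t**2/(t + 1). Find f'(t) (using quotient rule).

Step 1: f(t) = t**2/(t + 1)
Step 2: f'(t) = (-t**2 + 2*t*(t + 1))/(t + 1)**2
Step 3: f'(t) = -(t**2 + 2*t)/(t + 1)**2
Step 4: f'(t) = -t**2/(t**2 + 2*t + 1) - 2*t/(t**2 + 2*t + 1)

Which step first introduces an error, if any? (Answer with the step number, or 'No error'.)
Step 3

Step 3 is incorrect due to a sign flip.
The step shows: -(t**2 + 2*t)/(t + 1)**2
The correct value should be: (t**2 + 2*t)/(t + 1)**2

Explanation: The sign of the whole expression was flipped: the term (t**2 + 2*t)/(t + 1)**2 was incorrectly written as -(t**2 + 2*t)/(t + 1)**2
The later steps are derived from this incorrect expression, so the error originates in Step 3.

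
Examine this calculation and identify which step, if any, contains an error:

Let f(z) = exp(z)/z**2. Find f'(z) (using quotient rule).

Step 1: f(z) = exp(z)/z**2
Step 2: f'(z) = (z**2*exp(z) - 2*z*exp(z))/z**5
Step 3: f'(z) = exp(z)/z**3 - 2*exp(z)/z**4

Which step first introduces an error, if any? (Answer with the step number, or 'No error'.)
Step 2

Step 2 is incorrect due to a wrong exponent.
The step shows: (z**2*exp(z) - 2*z*exp(z))/z**5
The correct value should be: (z**2*exp(z) - 2*z*exp(z))/z**4

Explanation: The exponent -4 on z was incorrectly written as -5: the term (z**2*exp(z) - 2*z*exp(z))/z**4 was incorrectly written as (z**2*exp(z) - 2*z*exp(z))/z**5
The later steps are derived from this incorrect expression, so the error originates in Step 2.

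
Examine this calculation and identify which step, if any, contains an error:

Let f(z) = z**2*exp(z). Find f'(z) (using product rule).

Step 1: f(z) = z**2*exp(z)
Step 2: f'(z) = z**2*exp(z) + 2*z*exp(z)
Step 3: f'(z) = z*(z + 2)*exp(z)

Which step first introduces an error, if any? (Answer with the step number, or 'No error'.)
No error

All steps in this derivation are correct.
The final answer f'(z) = z*(z + 2)*exp(z) is valid.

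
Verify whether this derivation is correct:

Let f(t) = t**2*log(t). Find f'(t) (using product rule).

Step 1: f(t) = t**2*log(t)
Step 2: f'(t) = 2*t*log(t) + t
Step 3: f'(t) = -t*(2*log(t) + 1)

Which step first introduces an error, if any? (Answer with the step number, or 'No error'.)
Step 3

Step 3 is incorrect due to a sign flip.
The step shows: -t*(2*log(t) + 1)
The correct value should be: t*(2*log(t) + 1)

Explanation: The sign of the whole expression was flipped: the term t*(2*log(t) + 1) was incorrectly written as -t*(2*log(t) + 1)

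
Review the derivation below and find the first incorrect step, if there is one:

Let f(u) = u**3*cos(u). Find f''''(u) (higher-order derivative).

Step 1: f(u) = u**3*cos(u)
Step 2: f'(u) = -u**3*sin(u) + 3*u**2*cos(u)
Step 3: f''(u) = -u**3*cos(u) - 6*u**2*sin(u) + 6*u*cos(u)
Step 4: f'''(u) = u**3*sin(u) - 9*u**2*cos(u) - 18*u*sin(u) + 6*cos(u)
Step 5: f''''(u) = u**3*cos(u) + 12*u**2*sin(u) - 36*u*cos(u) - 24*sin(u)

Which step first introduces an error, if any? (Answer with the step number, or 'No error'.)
No error

All steps in this derivation are correct.
The final answer f''''(u) = u**3*cos(u) + 12*u**2*sin(u) - 36*u*cos(u) - 24*sin(u) is valid.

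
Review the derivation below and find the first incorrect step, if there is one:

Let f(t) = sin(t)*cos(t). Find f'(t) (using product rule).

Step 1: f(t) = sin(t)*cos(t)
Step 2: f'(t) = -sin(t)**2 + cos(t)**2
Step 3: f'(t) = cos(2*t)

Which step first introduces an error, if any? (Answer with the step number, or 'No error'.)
No error

All steps in this derivation are correct.
The final answer f'(t) = cos(2*t) is valid.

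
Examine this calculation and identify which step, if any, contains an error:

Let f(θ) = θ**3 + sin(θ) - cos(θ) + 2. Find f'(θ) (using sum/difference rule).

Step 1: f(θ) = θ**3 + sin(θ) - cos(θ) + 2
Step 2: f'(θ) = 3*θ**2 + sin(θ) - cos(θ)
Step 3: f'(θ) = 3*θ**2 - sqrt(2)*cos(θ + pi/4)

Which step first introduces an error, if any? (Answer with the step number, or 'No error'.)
Step 2

Step 2 is incorrect due to a sign flip.
The step shows: 3*θ**2 + sin(θ) - cos(θ)
The correct value should be: 3*θ**2 + sin(θ) + cos(θ)

Explanation: The sign of one term was flipped: the term cos(θ) was incorrectly written as -cos(θ)
The later steps are derived from this incorrect expression, so the error originates in Step 2.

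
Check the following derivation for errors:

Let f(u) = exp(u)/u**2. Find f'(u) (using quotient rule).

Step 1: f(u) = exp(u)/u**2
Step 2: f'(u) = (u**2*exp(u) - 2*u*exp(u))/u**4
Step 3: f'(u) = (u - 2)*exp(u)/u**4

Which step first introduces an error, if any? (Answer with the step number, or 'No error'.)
Step 3

Step 3 is incorrect due to a wrong exponent.
The step shows: (u - 2)*exp(u)/u**4
The correct value should be: (u - 2)*exp(u)/u**3

Explanation: The exponent -3 on u was incorrectly written as -4: the term (u - 2)*exp(u)/u**3 was incorrectly written as (u - 2)*exp(u)/u**4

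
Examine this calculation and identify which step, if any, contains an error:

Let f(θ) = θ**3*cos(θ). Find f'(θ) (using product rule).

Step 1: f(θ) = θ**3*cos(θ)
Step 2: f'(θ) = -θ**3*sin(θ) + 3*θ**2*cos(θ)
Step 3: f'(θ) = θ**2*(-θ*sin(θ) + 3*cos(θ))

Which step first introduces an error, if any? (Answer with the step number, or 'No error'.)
No error

All steps in this derivation are correct.
The final answer f'(θ) = θ**2*(-θ*sin(θ) + 3*cos(θ)) is valid.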